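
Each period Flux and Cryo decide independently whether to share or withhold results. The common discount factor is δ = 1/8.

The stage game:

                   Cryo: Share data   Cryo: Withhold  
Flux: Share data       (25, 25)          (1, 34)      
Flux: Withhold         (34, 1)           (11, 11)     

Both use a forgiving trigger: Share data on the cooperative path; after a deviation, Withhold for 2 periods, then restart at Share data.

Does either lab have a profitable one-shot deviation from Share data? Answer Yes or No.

Yes

Comparing payoff streams over the 3 periods until play realigns: cooperate → 25(1+δ+…+δ^2); deviate → 34 + 11(δ+…+δ^2).
Cooperation is sustained iff (25−11)(δ+…+δ^2) ≥ 34−25.
δ+…+δ^2 = 1/8·(1−(1/8)^2)/(1−1/8) = 0.1406, and (34−25)/(25−11) = 0.6429.
0.1406 < 0.6429, so cooperation is not sustainable.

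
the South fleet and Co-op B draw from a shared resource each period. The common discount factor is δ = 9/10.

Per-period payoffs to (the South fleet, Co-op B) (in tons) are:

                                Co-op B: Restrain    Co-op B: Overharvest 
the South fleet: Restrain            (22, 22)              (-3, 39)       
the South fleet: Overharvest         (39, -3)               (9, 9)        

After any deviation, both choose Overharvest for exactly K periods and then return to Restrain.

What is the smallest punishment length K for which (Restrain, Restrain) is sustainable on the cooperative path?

No profitable deviation requires (22−9)(δ+…+δ^K) ≥ 39−22, i.e. δ+…+δ^K ≥ 17/13 ≈ 1.3077.
With δ = 9/10, the partial sums are K=1: 0.9000, K=2: 1.7100.
K = 2 is the first length at which the sum reaches 1.3077.

2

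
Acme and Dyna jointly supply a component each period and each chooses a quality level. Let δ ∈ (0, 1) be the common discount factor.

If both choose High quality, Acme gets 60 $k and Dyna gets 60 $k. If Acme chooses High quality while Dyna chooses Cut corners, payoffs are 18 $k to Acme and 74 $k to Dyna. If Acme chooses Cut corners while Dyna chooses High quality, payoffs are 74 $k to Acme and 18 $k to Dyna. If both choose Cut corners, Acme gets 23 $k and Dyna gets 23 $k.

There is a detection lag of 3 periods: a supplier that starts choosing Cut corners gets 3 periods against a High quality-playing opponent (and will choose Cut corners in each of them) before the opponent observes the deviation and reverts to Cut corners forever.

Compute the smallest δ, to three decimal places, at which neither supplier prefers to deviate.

0.650

The best deviation is to choose Cut corners for all 3 undetected periods, earning 74 each, then 23 forever once detected.
Deviation value: 74(1−δ^3)/(1−δ) + 23δ^3/(1−δ); cooperation value: 60/(1−δ).
IC: 60 ≥ 74(1−δ^3) + 23δ^3 = 74 − 51δ^3.
So δ^3 ≥ 14/51, giving δ ≥ (14/51)^(1/3) ≈ 0.650.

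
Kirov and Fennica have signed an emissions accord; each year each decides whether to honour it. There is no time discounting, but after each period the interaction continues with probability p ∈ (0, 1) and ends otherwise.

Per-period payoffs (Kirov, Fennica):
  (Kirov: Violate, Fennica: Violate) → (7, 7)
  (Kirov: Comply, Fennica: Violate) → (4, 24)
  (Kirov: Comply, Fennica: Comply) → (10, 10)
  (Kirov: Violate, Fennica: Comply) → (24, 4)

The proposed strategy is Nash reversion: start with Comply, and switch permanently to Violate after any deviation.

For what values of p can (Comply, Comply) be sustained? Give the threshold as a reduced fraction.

14/17

With no time discounting, the continuation probability p plays the role of the discount factor.
Grim-trigger IC: 10/(1−p) ≥ 24 + 7p/(1−p) ⇒ p ≥ (24−10)/(24−7) = 14/17.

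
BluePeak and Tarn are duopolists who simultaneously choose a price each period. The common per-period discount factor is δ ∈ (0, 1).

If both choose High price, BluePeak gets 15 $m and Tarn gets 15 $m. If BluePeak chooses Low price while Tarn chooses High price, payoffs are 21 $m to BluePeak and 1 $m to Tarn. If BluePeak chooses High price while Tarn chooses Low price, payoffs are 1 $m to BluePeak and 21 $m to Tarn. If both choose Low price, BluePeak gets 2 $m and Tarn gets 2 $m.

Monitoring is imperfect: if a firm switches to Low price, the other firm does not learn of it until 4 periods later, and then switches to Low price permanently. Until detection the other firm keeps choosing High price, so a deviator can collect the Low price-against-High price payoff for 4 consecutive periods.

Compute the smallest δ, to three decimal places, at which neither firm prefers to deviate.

0.750

A deviator earns 21 for 4 periods, then 2 forever; cooperating earns 15 forever. Multiplying the IC by (1−δ):
15 ≥ 21(1−δ^4) + 2δ^4, so 19·δ^4 ≥ 6 and δ^4 ≥ 6/19.
δ ≥ (6/19)^(1/4) ≈ 0.750.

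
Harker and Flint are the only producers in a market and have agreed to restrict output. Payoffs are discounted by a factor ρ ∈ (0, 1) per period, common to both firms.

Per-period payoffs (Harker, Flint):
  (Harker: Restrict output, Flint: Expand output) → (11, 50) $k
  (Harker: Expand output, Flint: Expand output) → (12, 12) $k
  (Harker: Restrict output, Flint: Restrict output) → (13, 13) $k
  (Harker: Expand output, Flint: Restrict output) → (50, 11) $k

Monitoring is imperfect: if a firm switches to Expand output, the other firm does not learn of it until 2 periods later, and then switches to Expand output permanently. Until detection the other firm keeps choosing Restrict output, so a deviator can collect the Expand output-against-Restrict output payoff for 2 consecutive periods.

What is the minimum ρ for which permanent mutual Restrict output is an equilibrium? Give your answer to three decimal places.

A deviator earns 50 for 2 periods, then 12 forever; cooperating earns 13 forever. Multiplying the IC by (1−ρ):
13 ≥ 50(1−ρ^2) + 12ρ^2, so 38·ρ^2 ≥ 37 and ρ^2 ≥ 37/38.
ρ ≥ (37/38)^(1/2) ≈ 0.987.

0.987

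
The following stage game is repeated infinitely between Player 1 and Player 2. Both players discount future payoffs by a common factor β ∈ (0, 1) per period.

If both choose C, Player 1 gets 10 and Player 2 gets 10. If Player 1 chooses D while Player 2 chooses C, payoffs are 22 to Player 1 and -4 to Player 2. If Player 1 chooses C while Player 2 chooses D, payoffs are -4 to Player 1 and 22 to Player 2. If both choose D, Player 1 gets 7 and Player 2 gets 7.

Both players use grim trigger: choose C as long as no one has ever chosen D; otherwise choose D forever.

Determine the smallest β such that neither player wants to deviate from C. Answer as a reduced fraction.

One-period gain from deviating is 22 − 10 = 12. The loss is 10 − 7 = 3 in every subsequent period, with present value 3·β/(1−β).
Deviation is unprofitable when 3·β/(1−β) ≥ 12, i.e. β/(1−β) ≥ 4.
Equivalently β ≥ 12/(12+3) = 4/5.

4/5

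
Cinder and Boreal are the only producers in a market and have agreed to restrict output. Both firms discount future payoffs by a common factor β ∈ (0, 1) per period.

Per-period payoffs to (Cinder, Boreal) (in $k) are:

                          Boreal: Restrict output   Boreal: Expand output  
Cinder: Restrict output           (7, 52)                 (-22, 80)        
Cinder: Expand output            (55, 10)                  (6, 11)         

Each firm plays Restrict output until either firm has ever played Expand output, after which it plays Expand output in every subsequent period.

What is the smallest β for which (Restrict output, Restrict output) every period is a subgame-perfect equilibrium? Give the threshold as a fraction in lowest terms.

48/49

Cinder: cooperation gives 7 each period; deviation gives 55 once then 6 forever.
  7/(1−β) ≥ 55 + 6β/(1−β) ⇒ β ≥ 48/49.
Boreal: cooperation gives 52 each period; deviation gives 80 once then 11 forever.
  β ≥ 28/69.
Both must hold, so the binding constraint is Cinder's: β ≥ 48/49.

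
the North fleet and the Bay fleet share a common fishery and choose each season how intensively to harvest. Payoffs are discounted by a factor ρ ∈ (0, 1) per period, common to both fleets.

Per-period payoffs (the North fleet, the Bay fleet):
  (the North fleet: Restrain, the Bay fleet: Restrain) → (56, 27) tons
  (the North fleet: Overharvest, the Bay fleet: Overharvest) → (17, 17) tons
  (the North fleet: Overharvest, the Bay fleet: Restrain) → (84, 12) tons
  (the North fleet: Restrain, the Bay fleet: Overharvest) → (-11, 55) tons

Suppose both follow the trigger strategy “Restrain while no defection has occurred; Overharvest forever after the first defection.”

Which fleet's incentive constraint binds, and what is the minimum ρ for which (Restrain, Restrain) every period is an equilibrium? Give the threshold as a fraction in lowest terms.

the Bay fleet; ρ ≥ 14/19

the North fleet: cooperation gives 56 each period; deviation gives 84 once then 17 forever.
  56/(1−ρ) ≥ 84 + 17ρ/(1−ρ) ⇒ ρ ≥ 28/67.
the Bay fleet: cooperation gives 27 each period; deviation gives 55 once then 17 forever.
  ρ ≥ 28/38 = 14/19.
Both must hold, so the binding constraint is the Bay fleet's: ρ ≥ 14/19.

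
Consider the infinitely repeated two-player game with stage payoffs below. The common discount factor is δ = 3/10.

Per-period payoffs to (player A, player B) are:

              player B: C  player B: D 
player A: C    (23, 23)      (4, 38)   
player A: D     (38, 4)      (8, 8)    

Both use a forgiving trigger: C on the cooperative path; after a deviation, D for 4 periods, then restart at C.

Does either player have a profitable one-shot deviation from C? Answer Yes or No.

IC: δ+…+δ^4 ≥ (38−23)/(23−8) = 1.
At δ = 3/10: partial sum = 0.4251 < 1.0000. Cooperation not sustainable.

Yes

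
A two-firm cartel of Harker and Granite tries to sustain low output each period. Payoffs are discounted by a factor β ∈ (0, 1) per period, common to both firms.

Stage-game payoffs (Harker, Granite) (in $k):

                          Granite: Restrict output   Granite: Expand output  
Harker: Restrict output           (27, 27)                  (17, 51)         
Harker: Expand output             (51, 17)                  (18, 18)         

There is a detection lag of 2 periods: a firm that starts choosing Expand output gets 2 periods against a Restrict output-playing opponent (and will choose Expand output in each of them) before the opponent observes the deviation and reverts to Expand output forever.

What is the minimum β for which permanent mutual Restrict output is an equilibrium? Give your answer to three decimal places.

Deviating for the 2 undetected periods gains 51−27 = 24 per period over cooperation, then loses 27−18 = 9 per period forever once punishment starts.
Gain: 24(1 + β + … + β^1); loss: 9·β^2/(1−β).
No profitable deviation ⇔ 24(1−β^2) ≤ 9·β^2, i.e. β^2 ≥ 24/(24+9) = 8/11.
Hence β ≥ (8/11)^(1/2) ≈ 0.853.

0.853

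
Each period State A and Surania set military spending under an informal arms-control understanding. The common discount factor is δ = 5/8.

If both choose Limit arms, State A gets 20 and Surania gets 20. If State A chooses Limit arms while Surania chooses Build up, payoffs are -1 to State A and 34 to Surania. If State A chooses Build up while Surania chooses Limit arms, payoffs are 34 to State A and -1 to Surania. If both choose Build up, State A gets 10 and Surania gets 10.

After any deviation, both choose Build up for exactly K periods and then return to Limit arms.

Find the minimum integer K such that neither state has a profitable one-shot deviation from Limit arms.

Need Σ_{k=1}^{K} δ^k ≥ (34−20)/(20−10) = 1.4000 at δ = 5/8.
At K = 3 the sum is 1.2598 < 1.4000; at K = 4 it is 1.4124 ≥ 1.4000.
So the minimum punishment length is K = 4.

4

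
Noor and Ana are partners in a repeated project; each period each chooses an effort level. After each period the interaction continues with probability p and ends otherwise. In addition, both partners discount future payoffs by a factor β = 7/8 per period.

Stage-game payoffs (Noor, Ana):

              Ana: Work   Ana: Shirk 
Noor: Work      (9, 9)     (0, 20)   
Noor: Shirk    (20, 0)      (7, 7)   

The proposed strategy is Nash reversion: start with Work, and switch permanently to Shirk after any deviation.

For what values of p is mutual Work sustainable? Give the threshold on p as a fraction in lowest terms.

88/91

Expected continuation weight on next period's payoff is β·p = 7/8·p, which plays the role of the discount factor.
Cooperation requires 7/8·p ≥ (20−9)/(20−7) = 11/13, hence p ≥ 88/91.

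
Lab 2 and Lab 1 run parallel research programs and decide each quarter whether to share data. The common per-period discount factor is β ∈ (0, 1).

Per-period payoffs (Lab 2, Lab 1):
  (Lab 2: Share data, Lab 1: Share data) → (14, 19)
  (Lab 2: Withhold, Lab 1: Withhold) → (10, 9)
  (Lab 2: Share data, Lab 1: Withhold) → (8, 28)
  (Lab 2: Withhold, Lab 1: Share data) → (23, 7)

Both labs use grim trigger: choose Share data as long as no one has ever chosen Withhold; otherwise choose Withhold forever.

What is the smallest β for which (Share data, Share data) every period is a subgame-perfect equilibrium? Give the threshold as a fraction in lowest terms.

9/13

For Lab 2: deviation gain 23−14 = 9, per-period punishment loss 14−10 = 4. IC gives β ≥ 9/13.
For Lab 1: gain 9, loss 10 per period, so β ≥ 9/19.
The tighter constraint is Lab 2's, so cooperation needs β ≥ 9/13.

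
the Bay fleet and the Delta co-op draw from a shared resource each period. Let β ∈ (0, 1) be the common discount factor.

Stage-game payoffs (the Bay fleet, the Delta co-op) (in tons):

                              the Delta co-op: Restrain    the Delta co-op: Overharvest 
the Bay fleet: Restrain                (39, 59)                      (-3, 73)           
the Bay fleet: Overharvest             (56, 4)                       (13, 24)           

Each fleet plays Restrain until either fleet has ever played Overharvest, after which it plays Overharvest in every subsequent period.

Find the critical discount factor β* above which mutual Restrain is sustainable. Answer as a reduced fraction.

For the Bay fleet: deviation gain 56−39 = 17, per-period punishment loss 39−13 = 26. IC gives β ≥ 17/43.
For the Delta co-op: gain 14, loss 35 per period, so β ≥ 14/49 = 2/7.
The tighter constraint is the Bay fleet's, so cooperation needs β ≥ 17/43.

17/43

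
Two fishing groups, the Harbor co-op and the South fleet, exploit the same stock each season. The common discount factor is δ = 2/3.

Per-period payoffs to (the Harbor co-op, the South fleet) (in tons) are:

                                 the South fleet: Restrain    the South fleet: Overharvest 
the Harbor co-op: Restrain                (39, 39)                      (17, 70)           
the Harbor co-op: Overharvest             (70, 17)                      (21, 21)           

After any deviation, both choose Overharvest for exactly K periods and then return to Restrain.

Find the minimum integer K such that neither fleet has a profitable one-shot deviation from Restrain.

IC: δ(1−δ^K)/(1−δ) ≥ (70−39)/(39−21) = 31/18.
With δ = 2/3: need 1 − δ^K ≥ 31/18·(1−2/3)/(2/3), i.e. δ^K ≤ 0.1389.
Since (2/3)^4 = 0.1975 and (2/3)^5 = 0.1317, the smallest such K is 5.

5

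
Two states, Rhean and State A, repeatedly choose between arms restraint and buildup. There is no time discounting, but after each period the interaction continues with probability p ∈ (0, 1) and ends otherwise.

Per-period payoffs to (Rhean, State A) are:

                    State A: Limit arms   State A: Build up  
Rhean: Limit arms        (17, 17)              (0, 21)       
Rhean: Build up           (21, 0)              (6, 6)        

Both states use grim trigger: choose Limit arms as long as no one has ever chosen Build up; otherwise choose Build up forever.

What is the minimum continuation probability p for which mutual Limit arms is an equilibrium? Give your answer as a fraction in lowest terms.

Expected cooperation value is 17 + p·17 + p²·17 + … = 17/(1−p); deviation gives 21 + p·6/(1−p).
17 ≥ 21(1−p) + 6p ⇒ 15p ≥ 4 ⇒ p ≥ 4/15.

4/15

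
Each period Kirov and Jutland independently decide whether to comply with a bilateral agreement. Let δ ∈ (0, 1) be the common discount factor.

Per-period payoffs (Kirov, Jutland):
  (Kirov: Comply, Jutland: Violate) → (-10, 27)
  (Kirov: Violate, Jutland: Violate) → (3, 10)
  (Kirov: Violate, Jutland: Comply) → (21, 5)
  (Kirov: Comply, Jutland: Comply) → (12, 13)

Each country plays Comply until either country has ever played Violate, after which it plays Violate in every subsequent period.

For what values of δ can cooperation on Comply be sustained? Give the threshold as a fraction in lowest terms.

For Kirov: deviation gain 21−12 = 9, per-period punishment loss 12−3 = 9. IC gives δ ≥ 9/18 = 1/2.
For Jutland: gain 14, loss 3 per period, so δ ≥ 14/17.
The tighter constraint is Jutland's, so cooperation needs δ ≥ 14/17.

14/17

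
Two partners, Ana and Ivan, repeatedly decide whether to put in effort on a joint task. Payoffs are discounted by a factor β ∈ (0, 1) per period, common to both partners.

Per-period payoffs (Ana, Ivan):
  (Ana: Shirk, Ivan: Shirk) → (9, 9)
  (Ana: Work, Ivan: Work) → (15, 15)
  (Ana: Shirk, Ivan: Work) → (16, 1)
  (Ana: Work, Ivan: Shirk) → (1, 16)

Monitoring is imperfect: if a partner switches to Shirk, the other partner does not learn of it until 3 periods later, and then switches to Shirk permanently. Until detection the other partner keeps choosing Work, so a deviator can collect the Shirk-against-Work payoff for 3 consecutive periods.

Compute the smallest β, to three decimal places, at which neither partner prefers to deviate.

0.523

The best deviation is to choose Shirk for all 3 undetected periods, earning 16 each, then 9 forever once detected.
Deviation value: 16(1−β^3)/(1−β) + 9β^3/(1−β); cooperation value: 15/(1−β).
IC: 15 ≥ 16(1−β^3) + 9β^3 = 16 − 7β^3.
So β^3 ≥ 1/7, giving β ≥ (1/7)^(1/3) ≈ 0.523.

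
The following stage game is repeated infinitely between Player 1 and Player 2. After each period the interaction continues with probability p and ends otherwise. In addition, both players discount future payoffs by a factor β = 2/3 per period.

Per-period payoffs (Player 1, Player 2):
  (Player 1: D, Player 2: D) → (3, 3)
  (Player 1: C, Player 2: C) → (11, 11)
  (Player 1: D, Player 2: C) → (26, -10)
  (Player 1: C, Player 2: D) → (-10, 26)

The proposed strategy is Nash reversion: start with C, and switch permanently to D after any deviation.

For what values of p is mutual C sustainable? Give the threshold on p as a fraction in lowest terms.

45/46

Expected continuation weight on next period's payoff is β·p = 2/3·p, which plays the role of the discount factor.
Cooperation requires 2/3·p ≥ (26−11)/(26−3) = 15/23, hence p ≥ 45/46.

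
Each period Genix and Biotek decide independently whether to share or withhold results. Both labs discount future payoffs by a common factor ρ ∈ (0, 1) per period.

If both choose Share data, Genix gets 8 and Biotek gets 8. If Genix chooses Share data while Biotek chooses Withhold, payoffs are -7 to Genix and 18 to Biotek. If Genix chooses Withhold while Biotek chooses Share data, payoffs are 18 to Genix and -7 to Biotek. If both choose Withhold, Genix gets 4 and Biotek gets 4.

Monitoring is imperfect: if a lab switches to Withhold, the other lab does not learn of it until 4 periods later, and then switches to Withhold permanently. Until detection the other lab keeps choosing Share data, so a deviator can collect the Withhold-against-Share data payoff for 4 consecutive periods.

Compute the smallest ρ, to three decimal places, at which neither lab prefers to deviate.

A deviator earns 18 for 4 periods, then 4 forever; cooperating earns 8 forever. Multiplying the IC by (1−ρ):
8 ≥ 18(1−ρ^4) + 4ρ^4, so 14·ρ^4 ≥ 10 and ρ^4 ≥ 5/7.
ρ ≥ (5/7)^(1/4) ≈ 0.919.

0.919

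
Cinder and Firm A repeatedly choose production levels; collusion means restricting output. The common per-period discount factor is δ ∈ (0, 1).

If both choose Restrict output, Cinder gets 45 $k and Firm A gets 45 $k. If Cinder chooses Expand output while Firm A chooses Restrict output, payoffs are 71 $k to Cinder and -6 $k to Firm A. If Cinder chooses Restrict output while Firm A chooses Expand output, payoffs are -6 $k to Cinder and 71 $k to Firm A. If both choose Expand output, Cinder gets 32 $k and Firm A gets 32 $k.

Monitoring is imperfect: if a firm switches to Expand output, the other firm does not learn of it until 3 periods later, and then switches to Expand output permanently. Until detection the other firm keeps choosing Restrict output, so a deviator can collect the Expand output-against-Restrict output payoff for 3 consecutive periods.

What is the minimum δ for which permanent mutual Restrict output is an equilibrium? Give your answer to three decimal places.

0.874

Deviating for the 3 undetected periods gains 71−45 = 26 per period over cooperation, then loses 45−32 = 13 per period forever once punishment starts.
Gain: 26(1 + δ + … + δ^2); loss: 13·δ^3/(1−δ).
No profitable deviation ⇔ 26(1−δ^3) ≤ 13·δ^3, i.e. δ^3 ≥ 26/(26+13) = 2/3.
Hence δ ≥ (2/3)^(1/3) ≈ 0.874.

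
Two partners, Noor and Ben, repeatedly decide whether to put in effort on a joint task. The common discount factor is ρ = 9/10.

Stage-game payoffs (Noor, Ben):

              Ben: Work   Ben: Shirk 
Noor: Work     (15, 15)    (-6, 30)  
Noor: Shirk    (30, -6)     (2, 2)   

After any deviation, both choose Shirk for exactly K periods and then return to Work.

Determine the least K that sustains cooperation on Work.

IC: ρ(1−ρ^K)/(1−ρ) ≥ (30−15)/(15−2) = 15/13.
With ρ = 9/10: need 1 − ρ^K ≥ 15/13·(1−9/10)/(9/10), i.e. ρ^K ≤ 0.8718.
Since (9/10)^1 = 0.9000 and (9/10)^2 = 0.8100, the smallest such K is 2.

2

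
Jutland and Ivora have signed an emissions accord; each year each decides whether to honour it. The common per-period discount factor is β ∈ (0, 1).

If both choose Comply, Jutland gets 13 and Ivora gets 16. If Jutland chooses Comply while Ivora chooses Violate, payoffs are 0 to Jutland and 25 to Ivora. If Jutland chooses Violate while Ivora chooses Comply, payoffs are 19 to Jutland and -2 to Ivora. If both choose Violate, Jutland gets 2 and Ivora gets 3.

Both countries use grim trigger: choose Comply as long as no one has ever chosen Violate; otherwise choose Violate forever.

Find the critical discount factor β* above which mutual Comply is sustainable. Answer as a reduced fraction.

9/22

Jutland: cooperation gives 13 each period; deviation gives 19 once then 2 forever.
  13/(1−β) ≥ 19 + 2β/(1−β) ⇒ β ≥ 6/17.
Ivora: cooperation gives 16 each period; deviation gives 25 once then 3 forever.
  β ≥ 9/22.
Both must hold, so the binding constraint is Ivora's: β ≥ 9/22.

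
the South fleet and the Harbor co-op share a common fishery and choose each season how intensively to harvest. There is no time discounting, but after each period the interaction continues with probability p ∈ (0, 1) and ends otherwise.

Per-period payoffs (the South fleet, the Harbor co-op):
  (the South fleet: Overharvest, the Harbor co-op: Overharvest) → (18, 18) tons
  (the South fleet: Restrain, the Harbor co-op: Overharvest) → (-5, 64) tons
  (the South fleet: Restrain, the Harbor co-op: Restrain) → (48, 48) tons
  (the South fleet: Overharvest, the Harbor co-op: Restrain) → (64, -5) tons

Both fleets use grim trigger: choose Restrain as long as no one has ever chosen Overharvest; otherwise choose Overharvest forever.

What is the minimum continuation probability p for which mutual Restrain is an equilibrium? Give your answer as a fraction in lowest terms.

With no time discounting, the continuation probability p plays the role of the discount factor.
Grim-trigger IC: 48/(1−p) ≥ 64 + 18p/(1−p) ⇒ p ≥ (64−48)/(64−18) = 8/23.

8/23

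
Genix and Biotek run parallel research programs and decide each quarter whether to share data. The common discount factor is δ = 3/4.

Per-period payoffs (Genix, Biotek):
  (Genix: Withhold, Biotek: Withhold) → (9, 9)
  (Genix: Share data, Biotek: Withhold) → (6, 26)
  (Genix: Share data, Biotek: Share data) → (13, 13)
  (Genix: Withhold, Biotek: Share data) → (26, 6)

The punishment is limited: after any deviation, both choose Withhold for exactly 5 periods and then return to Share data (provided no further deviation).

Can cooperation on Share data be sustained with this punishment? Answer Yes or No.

A one-shot deviation gives 26 now, then 9 for 5 periods, then back to 13.
Gain from deviating: (26−13) today; loss: (13−9) in each of the next 5 periods.
No-deviation condition: (13−9)(δ+…+δ^5) ≥ 26−13, i.e. δ+…+δ^5 ≥ 13/4.
At δ = 3/4: δ+…+δ^5 = 2.2881 < 3.2500.
So cooperation is not sustainable.

No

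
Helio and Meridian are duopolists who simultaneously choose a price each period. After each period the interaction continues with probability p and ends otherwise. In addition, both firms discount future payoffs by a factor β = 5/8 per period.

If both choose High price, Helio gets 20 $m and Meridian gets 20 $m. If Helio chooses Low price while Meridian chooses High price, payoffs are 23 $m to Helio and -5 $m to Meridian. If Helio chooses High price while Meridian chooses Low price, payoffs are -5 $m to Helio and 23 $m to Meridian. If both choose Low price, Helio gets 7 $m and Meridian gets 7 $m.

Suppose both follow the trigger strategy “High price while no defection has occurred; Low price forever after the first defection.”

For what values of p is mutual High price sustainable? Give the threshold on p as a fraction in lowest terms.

3/10

With continuation probability p and discount β, the effective per-period discount factor is βp.
Grim-trigger IC: βp ≥ (23−20)/(23−7) = 3/16.
So p ≥ (3/16)/(5/8) = 3/10.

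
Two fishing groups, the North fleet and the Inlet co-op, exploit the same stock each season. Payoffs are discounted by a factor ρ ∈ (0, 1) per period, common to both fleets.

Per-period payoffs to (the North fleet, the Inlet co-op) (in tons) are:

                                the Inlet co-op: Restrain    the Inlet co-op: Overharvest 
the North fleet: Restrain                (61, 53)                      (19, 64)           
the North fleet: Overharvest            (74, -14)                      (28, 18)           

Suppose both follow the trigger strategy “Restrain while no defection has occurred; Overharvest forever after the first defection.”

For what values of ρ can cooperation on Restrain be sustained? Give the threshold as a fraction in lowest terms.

13/46

the North fleet: cooperation gives 61 each period; deviation gives 74 once then 28 forever.
  61/(1−ρ) ≥ 74 + 28ρ/(1−ρ) ⇒ ρ ≥ 13/46.
the Inlet co-op: cooperation gives 53 each period; deviation gives 64 once then 18 forever.
  ρ ≥ 11/46.
Both must hold, so the binding constraint is the North fleet's: ρ ≥ 13/46.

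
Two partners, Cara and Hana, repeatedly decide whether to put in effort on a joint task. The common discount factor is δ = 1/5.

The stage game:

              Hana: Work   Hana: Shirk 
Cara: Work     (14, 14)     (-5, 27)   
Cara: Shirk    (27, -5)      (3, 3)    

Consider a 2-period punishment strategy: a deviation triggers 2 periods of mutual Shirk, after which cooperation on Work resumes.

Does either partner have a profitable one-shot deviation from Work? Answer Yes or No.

A one-shot deviation gives 27 now, then 3 for 2 periods, then back to 14.
Gain from deviating: (27−14) today; loss: (14−3) in each of the next 2 periods.
No-deviation condition: (14−3)(δ+…+δ^2) ≥ 27−14, i.e. δ+…+δ^2 ≥ 13/11.
At δ = 1/5: δ+…+δ^2 = 0.2400 < 1.1818.
So cooperation is not sustainable.

Yes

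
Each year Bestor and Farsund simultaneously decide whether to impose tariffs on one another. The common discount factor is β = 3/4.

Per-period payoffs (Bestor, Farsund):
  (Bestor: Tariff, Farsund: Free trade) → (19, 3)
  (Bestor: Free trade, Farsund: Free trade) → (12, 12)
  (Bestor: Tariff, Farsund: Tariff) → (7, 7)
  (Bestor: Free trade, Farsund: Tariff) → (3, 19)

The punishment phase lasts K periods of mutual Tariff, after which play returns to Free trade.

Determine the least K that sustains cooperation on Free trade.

Need Σ_{k=1}^{K} β^k ≥ (19−12)/(12−7) = 1.4000 at β = 3/4.
At K = 2 the sum is 1.3125 < 1.4000; at K = 3 it is 1.7344 ≥ 1.4000.
So the minimum punishment length is K = 3.

3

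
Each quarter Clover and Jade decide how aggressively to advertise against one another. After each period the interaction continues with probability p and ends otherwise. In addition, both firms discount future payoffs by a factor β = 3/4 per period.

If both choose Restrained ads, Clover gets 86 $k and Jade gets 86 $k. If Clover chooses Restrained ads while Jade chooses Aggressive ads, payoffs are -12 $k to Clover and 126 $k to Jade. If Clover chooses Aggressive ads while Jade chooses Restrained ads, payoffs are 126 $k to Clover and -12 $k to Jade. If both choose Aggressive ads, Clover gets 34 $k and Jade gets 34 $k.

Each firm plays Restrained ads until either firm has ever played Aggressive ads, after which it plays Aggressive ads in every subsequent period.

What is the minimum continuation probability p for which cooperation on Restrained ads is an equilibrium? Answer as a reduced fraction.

Expected continuation weight on next period's payoff is β·p = 3/4·p, which plays the role of the discount factor.
Cooperation requires 3/4·p ≥ (126−86)/(126−34) = 10/23, hence p ≥ 40/69.

40/69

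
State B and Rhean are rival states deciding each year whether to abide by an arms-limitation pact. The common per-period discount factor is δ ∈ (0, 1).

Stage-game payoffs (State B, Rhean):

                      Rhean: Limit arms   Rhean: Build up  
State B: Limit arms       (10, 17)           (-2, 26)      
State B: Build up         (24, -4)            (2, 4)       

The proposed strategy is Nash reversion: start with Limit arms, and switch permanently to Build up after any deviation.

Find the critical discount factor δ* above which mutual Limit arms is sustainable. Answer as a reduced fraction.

7/11

For State B: deviation gain 24−10 = 14, per-period punishment loss 10−2 = 8. IC gives δ ≥ 14/22 = 7/11.
For Rhean: gain 9, loss 13 per period, so δ ≥ 9/22.
The tighter constraint is State B's, so cooperation needs δ ≥ 7/11.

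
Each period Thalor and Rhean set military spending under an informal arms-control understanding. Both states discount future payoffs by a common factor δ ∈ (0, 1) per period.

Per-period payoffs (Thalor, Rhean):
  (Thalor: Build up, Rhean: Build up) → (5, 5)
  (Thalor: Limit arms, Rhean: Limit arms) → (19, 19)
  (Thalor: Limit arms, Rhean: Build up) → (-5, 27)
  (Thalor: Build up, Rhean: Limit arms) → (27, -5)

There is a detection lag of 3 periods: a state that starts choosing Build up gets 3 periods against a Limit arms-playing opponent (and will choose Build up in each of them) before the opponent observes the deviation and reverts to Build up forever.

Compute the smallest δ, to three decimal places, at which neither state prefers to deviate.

0.714

Deviating for the 3 undetected periods gains 27−19 = 8 per period over cooperation, then loses 19−5 = 14 per period forever once punishment starts.
Gain: 8(1 + δ + … + δ^2); loss: 14·δ^3/(1−δ).
No profitable deviation ⇔ 8(1−δ^3) ≤ 14·δ^3, i.e. δ^3 ≥ 8/(8+14) = 4/11.
Hence δ ≥ (4/11)^(1/3) ≈ 0.714.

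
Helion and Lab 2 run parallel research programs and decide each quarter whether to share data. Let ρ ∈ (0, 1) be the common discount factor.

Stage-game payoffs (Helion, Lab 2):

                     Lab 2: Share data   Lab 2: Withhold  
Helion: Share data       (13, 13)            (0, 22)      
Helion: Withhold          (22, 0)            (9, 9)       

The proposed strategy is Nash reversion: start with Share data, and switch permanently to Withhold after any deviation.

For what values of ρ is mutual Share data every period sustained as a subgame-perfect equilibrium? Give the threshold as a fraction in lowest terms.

9/13

Cooperation forever yields 13 each period: 13/(1−ρ).
Deviating yields 22 once, then 9 forever: 22 + 9ρ/(1−ρ).
No profitable deviation requires 13/(1−ρ) ≥ 22 + 9ρ/(1−ρ).
Multiplying by (1−ρ): 13 ≥ 22(1−ρ) + 9ρ = 22 − 13ρ.
So 13ρ ≥ 9, i.e. ρ ≥ 9/13.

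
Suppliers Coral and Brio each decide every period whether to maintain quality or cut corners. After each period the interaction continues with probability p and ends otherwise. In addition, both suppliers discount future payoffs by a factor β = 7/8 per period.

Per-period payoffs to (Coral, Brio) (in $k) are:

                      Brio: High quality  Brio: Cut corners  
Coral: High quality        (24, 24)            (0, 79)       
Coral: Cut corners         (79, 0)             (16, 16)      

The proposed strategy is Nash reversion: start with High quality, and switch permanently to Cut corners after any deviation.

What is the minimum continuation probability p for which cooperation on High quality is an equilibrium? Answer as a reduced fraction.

440/441

Expected continuation weight on next period's payoff is β·p = 7/8·p, which plays the role of the discount factor.
Cooperation requires 7/8·p ≥ (79−24)/(79−16) = 55/63, hence p ≥ 440/441.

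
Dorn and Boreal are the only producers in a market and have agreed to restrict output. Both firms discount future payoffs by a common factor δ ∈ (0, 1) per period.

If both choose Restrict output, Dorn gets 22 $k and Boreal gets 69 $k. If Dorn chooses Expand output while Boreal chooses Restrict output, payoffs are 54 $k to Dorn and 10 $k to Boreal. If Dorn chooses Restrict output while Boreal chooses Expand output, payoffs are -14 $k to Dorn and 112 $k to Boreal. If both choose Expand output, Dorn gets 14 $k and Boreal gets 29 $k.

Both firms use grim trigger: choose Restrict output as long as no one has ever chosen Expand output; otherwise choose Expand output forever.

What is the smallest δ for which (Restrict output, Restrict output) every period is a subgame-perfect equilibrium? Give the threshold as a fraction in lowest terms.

Dorn: cooperation gives 22 each period; deviation gives 54 once then 14 forever.
  22/(1−δ) ≥ 54 + 14δ/(1−δ) ⇒ δ ≥ 32/40 = 4/5.
Boreal: cooperation gives 69 each period; deviation gives 112 once then 29 forever.
  δ ≥ 43/83.
Both must hold, so the binding constraint is Dorn's: δ ≥ 4/5.

4/5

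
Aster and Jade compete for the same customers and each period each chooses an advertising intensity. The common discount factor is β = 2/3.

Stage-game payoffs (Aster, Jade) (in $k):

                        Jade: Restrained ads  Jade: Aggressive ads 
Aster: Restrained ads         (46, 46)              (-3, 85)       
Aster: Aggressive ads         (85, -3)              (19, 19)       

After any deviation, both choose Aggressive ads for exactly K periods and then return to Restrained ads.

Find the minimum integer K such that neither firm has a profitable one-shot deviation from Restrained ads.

IC: β(1−β^K)/(1−β) ≥ (85−46)/(46−19) = 13/9.
With β = 2/3: need 1 − β^K ≥ 13/9·(1−2/3)/(2/3), i.e. β^K ≤ 0.2778.
Since (2/3)^3 = 0.2963 and (2/3)^4 = 0.1975, the smallest such K is 4.

4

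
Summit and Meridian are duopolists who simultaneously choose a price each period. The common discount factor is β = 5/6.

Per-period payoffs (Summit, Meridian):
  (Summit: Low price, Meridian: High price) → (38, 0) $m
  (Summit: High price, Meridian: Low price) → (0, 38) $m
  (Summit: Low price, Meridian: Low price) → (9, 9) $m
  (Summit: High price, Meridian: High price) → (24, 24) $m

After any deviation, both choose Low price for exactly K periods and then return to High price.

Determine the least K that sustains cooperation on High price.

2

IC: β(1−β^K)/(1−β) ≥ (38−24)/(24−9) = 14/15.
With β = 5/6: need 1 − β^K ≥ 14/15·(1−5/6)/(5/6), i.e. β^K ≤ 0.8133.
Since (5/6)^1 = 0.8333 and (5/6)^2 = 0.6944, the smallest such K is 2.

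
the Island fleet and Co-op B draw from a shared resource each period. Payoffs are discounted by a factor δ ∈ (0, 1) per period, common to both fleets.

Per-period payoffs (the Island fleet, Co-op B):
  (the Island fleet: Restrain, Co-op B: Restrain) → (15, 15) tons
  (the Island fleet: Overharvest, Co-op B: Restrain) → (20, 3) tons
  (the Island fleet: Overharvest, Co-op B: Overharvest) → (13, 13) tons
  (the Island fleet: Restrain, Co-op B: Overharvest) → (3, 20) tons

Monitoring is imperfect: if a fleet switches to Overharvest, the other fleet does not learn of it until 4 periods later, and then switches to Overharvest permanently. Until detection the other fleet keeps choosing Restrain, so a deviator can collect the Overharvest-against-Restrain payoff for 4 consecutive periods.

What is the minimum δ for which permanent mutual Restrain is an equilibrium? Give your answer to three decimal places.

0.919

A deviator earns 20 for 4 periods, then 13 forever; cooperating earns 15 forever. Multiplying the IC by (1−δ):
15 ≥ 20(1−δ^4) + 13δ^4, so 7·δ^4 ≥ 5 and δ^4 ≥ 5/7.
δ ≥ (5/7)^(1/4) ≈ 0.919.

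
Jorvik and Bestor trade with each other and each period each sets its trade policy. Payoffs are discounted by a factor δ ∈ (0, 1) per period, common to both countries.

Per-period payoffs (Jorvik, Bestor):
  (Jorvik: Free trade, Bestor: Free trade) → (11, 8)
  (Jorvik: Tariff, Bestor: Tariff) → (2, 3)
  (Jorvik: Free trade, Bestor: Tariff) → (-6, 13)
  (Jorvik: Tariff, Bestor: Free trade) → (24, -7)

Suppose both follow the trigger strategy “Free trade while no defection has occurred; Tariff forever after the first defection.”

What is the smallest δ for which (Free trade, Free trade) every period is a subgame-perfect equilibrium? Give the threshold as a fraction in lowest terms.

For Jorvik: deviation gain 24−11 = 13, per-period punishment loss 11−2 = 9. IC gives δ ≥ 13/22.
For Bestor: gain 5, loss 5 per period, so δ ≥ 5/10 = 1/2.
The tighter constraint is Jorvik's, so cooperation needs δ ≥ 13/22.

13/22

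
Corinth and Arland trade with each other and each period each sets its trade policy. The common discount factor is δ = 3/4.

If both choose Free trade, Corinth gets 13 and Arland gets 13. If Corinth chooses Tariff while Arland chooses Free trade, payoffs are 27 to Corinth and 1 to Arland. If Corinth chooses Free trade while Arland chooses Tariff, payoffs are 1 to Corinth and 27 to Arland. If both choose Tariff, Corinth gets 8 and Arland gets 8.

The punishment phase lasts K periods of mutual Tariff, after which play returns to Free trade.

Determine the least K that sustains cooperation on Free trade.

10

IC: δ(1−δ^K)/(1−δ) ≥ (27−13)/(13−8) = 14/5.
With δ = 3/4: need 1 − δ^K ≥ 14/5·(1−3/4)/(3/4), i.e. δ^K ≤ 0.0667.
Since (3/4)^9 = 0.0751 and (3/4)^10 = 0.0563, the smallest such K is 10.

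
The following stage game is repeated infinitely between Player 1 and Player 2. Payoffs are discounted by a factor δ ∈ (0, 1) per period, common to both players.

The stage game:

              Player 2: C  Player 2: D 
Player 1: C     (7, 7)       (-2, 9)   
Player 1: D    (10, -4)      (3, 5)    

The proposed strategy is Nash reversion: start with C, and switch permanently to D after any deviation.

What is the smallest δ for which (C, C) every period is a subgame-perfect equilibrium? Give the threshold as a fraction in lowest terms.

For Player 1: deviation gain 10−7 = 3, per-period punishment loss 7−3 = 4. IC gives δ ≥ 3/7.
For Player 2: gain 2, loss 2 per period, so δ ≥ 2/4 = 1/2.
The tighter constraint is Player 2's, so cooperation needs δ ≥ 1/2.

1/2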